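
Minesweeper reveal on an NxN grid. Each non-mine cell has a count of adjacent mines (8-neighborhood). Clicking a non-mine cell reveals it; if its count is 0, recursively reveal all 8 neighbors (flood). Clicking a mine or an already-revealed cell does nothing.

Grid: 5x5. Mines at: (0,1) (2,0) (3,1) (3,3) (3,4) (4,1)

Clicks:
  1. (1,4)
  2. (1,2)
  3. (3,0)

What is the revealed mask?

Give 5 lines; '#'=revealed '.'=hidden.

Click 1 (1,4) count=0: revealed 9 new [(0,2) (0,3) (0,4) (1,2) (1,3) (1,4) (2,2) (2,3) (2,4)] -> total=9
Click 2 (1,2) count=1: revealed 0 new [(none)] -> total=9
Click 3 (3,0) count=3: revealed 1 new [(3,0)] -> total=10

Answer: ..###
..###
..###
#....
.....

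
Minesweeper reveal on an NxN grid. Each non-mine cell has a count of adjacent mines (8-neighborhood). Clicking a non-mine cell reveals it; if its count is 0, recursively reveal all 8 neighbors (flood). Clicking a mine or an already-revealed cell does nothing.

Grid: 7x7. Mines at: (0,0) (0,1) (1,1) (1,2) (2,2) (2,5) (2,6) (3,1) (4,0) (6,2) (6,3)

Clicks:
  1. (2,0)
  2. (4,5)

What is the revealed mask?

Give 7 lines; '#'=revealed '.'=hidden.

Click 1 (2,0) count=2: revealed 1 new [(2,0)] -> total=1
Click 2 (4,5) count=0: revealed 18 new [(3,2) (3,3) (3,4) (3,5) (3,6) (4,2) (4,3) (4,4) (4,5) (4,6) (5,2) (5,3) (5,4) (5,5) (5,6) (6,4) (6,5) (6,6)] -> total=19

Answer: .......
.......
#......
..#####
..#####
..#####
....###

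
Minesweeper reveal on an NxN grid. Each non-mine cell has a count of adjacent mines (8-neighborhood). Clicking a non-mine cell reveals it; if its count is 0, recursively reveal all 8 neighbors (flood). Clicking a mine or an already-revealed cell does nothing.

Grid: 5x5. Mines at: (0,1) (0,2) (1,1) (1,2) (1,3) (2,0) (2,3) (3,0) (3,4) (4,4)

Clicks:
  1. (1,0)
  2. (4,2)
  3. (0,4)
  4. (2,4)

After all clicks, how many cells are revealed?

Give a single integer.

Click 1 (1,0) count=3: revealed 1 new [(1,0)] -> total=1
Click 2 (4,2) count=0: revealed 6 new [(3,1) (3,2) (3,3) (4,1) (4,2) (4,3)] -> total=7
Click 3 (0,4) count=1: revealed 1 new [(0,4)] -> total=8
Click 4 (2,4) count=3: revealed 1 new [(2,4)] -> total=9

Answer: 9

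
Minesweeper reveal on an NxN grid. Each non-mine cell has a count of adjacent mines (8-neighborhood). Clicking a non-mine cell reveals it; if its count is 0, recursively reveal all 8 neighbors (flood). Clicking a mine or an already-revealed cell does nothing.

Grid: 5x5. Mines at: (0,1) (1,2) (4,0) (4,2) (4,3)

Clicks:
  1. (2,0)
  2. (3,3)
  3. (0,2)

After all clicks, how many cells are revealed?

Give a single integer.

Click 1 (2,0) count=0: revealed 6 new [(1,0) (1,1) (2,0) (2,1) (3,0) (3,1)] -> total=6
Click 2 (3,3) count=2: revealed 1 new [(3,3)] -> total=7
Click 3 (0,2) count=2: revealed 1 new [(0,2)] -> total=8

Answer: 8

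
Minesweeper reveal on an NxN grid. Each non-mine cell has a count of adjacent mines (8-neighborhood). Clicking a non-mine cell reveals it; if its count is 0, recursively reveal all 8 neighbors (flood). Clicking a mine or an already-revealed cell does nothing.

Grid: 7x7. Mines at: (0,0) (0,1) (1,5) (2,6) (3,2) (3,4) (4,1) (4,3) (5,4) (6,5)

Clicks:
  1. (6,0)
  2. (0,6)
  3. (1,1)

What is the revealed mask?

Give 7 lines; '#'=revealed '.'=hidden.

Answer: ......#
.#.....
.......
.......
.......
####...
####...

Derivation:
Click 1 (6,0) count=0: revealed 8 new [(5,0) (5,1) (5,2) (5,3) (6,0) (6,1) (6,2) (6,3)] -> total=8
Click 2 (0,6) count=1: revealed 1 new [(0,6)] -> total=9
Click 3 (1,1) count=2: revealed 1 new [(1,1)] -> total=10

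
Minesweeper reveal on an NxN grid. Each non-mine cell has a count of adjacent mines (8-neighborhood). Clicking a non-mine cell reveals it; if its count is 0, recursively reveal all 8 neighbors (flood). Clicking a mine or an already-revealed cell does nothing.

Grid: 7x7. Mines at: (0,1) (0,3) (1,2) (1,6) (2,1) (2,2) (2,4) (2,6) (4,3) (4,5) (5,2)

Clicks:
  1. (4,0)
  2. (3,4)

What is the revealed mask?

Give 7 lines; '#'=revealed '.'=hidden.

Answer: .......
.......
.......
##..#..
##.....
##.....
##.....

Derivation:
Click 1 (4,0) count=0: revealed 8 new [(3,0) (3,1) (4,0) (4,1) (5,0) (5,1) (6,0) (6,1)] -> total=8
Click 2 (3,4) count=3: revealed 1 new [(3,4)] -> total=9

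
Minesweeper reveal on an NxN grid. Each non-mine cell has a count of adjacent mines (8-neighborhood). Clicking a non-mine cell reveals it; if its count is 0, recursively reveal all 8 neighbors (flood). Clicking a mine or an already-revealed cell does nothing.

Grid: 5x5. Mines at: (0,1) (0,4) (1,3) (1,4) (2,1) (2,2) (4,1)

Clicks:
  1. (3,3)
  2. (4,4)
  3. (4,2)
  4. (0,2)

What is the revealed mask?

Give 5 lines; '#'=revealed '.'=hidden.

Click 1 (3,3) count=1: revealed 1 new [(3,3)] -> total=1
Click 2 (4,4) count=0: revealed 7 new [(2,3) (2,4) (3,2) (3,4) (4,2) (4,3) (4,4)] -> total=8
Click 3 (4,2) count=1: revealed 0 new [(none)] -> total=8
Click 4 (0,2) count=2: revealed 1 new [(0,2)] -> total=9

Answer: ..#..
.....
...##
..###
..###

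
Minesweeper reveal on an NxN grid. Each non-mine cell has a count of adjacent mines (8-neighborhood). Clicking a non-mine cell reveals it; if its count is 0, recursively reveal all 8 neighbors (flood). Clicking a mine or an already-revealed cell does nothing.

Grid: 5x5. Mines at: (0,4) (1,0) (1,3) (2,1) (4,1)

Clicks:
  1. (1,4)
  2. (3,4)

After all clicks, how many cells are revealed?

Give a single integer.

Answer: 10

Derivation:
Click 1 (1,4) count=2: revealed 1 new [(1,4)] -> total=1
Click 2 (3,4) count=0: revealed 9 new [(2,2) (2,3) (2,4) (3,2) (3,3) (3,4) (4,2) (4,3) (4,4)] -> total=10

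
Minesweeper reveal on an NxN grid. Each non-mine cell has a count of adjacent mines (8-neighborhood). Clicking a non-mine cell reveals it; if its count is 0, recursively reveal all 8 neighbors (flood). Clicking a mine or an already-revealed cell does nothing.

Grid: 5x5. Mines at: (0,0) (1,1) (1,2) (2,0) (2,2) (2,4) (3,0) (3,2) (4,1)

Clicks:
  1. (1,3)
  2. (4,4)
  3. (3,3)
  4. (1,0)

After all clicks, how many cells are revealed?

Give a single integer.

Click 1 (1,3) count=3: revealed 1 new [(1,3)] -> total=1
Click 2 (4,4) count=0: revealed 4 new [(3,3) (3,4) (4,3) (4,4)] -> total=5
Click 3 (3,3) count=3: revealed 0 new [(none)] -> total=5
Click 4 (1,0) count=3: revealed 1 new [(1,0)] -> total=6

Answer: 6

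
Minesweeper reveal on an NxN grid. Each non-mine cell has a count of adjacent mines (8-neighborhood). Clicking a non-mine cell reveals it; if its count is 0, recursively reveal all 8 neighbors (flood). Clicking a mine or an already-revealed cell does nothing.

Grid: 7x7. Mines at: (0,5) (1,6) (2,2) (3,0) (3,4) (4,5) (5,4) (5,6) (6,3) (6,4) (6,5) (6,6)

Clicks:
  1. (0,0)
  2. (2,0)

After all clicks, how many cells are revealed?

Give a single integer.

Click 1 (0,0) count=0: revealed 12 new [(0,0) (0,1) (0,2) (0,3) (0,4) (1,0) (1,1) (1,2) (1,3) (1,4) (2,0) (2,1)] -> total=12
Click 2 (2,0) count=1: revealed 0 new [(none)] -> total=12

Answer: 12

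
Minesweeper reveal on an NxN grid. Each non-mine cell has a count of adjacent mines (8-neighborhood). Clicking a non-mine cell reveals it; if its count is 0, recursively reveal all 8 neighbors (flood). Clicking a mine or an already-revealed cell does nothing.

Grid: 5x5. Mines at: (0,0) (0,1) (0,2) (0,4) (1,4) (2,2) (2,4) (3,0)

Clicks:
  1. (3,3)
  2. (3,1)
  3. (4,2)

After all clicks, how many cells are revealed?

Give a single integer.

Answer: 8

Derivation:
Click 1 (3,3) count=2: revealed 1 new [(3,3)] -> total=1
Click 2 (3,1) count=2: revealed 1 new [(3,1)] -> total=2
Click 3 (4,2) count=0: revealed 6 new [(3,2) (3,4) (4,1) (4,2) (4,3) (4,4)] -> total=8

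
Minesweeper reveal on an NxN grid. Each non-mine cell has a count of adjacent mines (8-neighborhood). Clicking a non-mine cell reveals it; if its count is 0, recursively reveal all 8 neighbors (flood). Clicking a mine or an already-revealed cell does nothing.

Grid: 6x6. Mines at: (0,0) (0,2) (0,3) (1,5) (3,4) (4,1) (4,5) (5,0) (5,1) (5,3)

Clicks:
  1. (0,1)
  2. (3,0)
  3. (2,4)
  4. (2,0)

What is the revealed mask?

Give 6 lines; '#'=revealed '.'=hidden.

Answer: .#....
####..
#####.
####..
......
......

Derivation:
Click 1 (0,1) count=2: revealed 1 new [(0,1)] -> total=1
Click 2 (3,0) count=1: revealed 1 new [(3,0)] -> total=2
Click 3 (2,4) count=2: revealed 1 new [(2,4)] -> total=3
Click 4 (2,0) count=0: revealed 11 new [(1,0) (1,1) (1,2) (1,3) (2,0) (2,1) (2,2) (2,3) (3,1) (3,2) (3,3)] -> total=14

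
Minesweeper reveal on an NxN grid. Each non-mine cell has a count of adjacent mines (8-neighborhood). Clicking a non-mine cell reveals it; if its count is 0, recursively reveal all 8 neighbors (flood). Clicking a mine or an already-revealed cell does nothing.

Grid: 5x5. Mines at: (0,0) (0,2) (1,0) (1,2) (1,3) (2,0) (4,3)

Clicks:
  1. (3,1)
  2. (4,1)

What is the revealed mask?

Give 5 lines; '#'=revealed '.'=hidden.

Click 1 (3,1) count=1: revealed 1 new [(3,1)] -> total=1
Click 2 (4,1) count=0: revealed 5 new [(3,0) (3,2) (4,0) (4,1) (4,2)] -> total=6

Answer: .....
.....
.....
###..
###..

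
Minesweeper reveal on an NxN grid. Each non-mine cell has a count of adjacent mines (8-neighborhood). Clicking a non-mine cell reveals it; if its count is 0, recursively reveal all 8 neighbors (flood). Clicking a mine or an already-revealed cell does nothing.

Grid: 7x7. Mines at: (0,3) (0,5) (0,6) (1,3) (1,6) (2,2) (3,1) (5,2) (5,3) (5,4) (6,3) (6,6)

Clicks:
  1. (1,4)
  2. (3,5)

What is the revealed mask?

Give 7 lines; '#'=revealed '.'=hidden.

Answer: .......
....#..
...####
...####
...####
.....##
.......

Derivation:
Click 1 (1,4) count=3: revealed 1 new [(1,4)] -> total=1
Click 2 (3,5) count=0: revealed 14 new [(2,3) (2,4) (2,5) (2,6) (3,3) (3,4) (3,5) (3,6) (4,3) (4,4) (4,5) (4,6) (5,5) (5,6)] -> total=15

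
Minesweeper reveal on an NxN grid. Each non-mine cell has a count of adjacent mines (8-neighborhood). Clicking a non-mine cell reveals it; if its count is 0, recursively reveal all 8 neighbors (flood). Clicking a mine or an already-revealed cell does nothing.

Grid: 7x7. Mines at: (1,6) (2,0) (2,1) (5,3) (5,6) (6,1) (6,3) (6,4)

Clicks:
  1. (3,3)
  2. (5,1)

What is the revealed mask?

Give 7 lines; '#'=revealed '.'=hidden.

Click 1 (3,3) count=0: revealed 27 new [(0,0) (0,1) (0,2) (0,3) (0,4) (0,5) (1,0) (1,1) (1,2) (1,3) (1,4) (1,5) (2,2) (2,3) (2,4) (2,5) (2,6) (3,2) (3,3) (3,4) (3,5) (3,6) (4,2) (4,3) (4,4) (4,5) (4,6)] -> total=27
Click 2 (5,1) count=1: revealed 1 new [(5,1)] -> total=28

Answer: ######.
######.
..#####
..#####
..#####
.#.....
.......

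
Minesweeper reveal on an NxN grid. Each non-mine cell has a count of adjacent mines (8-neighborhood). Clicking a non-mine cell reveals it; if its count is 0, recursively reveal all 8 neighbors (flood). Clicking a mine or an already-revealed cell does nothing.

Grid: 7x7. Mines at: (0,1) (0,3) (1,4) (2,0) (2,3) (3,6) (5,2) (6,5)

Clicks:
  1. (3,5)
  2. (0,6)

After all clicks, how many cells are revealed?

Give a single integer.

Click 1 (3,5) count=1: revealed 1 new [(3,5)] -> total=1
Click 2 (0,6) count=0: revealed 6 new [(0,5) (0,6) (1,5) (1,6) (2,5) (2,6)] -> total=7

Answer: 7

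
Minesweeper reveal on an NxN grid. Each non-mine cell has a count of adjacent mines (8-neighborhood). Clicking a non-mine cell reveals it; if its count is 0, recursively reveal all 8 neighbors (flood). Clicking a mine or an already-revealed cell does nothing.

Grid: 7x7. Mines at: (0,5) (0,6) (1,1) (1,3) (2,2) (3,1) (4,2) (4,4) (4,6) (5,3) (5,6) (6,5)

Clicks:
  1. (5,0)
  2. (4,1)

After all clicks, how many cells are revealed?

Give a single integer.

Click 1 (5,0) count=0: revealed 8 new [(4,0) (4,1) (5,0) (5,1) (5,2) (6,0) (6,1) (6,2)] -> total=8
Click 2 (4,1) count=2: revealed 0 new [(none)] -> total=8

Answer: 8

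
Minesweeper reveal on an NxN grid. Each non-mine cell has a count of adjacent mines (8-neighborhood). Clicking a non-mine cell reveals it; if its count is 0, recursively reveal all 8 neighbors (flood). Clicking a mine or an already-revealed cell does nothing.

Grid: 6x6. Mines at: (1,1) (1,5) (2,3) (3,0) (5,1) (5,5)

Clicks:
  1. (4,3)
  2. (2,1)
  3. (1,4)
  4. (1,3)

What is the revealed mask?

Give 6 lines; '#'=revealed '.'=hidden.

Answer: ......
...##.
.#....
..###.
..###.
..###.

Derivation:
Click 1 (4,3) count=0: revealed 9 new [(3,2) (3,3) (3,4) (4,2) (4,3) (4,4) (5,2) (5,3) (5,4)] -> total=9
Click 2 (2,1) count=2: revealed 1 new [(2,1)] -> total=10
Click 3 (1,4) count=2: revealed 1 new [(1,4)] -> total=11
Click 4 (1,3) count=1: revealed 1 new [(1,3)] -> total=12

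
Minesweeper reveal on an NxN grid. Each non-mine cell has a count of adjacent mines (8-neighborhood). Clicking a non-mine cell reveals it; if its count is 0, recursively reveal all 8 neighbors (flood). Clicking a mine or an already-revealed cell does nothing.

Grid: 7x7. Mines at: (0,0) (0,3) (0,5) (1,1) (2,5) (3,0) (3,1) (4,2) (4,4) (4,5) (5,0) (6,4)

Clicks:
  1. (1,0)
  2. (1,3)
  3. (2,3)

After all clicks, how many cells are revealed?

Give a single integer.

Click 1 (1,0) count=2: revealed 1 new [(1,0)] -> total=1
Click 2 (1,3) count=1: revealed 1 new [(1,3)] -> total=2
Click 3 (2,3) count=0: revealed 8 new [(1,2) (1,4) (2,2) (2,3) (2,4) (3,2) (3,3) (3,4)] -> total=10

Answer: 10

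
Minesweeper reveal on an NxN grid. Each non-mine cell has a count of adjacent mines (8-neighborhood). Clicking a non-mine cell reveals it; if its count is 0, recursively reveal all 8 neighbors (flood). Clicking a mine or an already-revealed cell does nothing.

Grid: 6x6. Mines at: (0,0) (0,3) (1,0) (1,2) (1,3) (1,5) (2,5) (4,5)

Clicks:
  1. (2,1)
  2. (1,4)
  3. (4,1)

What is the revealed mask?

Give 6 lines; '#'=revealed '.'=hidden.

Click 1 (2,1) count=2: revealed 1 new [(2,1)] -> total=1
Click 2 (1,4) count=4: revealed 1 new [(1,4)] -> total=2
Click 3 (4,1) count=0: revealed 19 new [(2,0) (2,2) (2,3) (2,4) (3,0) (3,1) (3,2) (3,3) (3,4) (4,0) (4,1) (4,2) (4,3) (4,4) (5,0) (5,1) (5,2) (5,3) (5,4)] -> total=21

Answer: ......
....#.
#####.
#####.
#####.
#####.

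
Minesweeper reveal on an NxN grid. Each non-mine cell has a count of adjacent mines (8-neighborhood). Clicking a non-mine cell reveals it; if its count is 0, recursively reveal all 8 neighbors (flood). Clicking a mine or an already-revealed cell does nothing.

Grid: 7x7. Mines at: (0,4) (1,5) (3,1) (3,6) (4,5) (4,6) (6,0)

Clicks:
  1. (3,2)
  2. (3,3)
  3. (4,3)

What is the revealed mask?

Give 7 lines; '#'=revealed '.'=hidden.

Click 1 (3,2) count=1: revealed 1 new [(3,2)] -> total=1
Click 2 (3,3) count=0: revealed 32 new [(0,0) (0,1) (0,2) (0,3) (1,0) (1,1) (1,2) (1,3) (1,4) (2,0) (2,1) (2,2) (2,3) (2,4) (3,3) (3,4) (4,1) (4,2) (4,3) (4,4) (5,1) (5,2) (5,3) (5,4) (5,5) (5,6) (6,1) (6,2) (6,3) (6,4) (6,5) (6,6)] -> total=33
Click 3 (4,3) count=0: revealed 0 new [(none)] -> total=33

Answer: ####...
#####..
#####..
..###..
.####..
.######
.######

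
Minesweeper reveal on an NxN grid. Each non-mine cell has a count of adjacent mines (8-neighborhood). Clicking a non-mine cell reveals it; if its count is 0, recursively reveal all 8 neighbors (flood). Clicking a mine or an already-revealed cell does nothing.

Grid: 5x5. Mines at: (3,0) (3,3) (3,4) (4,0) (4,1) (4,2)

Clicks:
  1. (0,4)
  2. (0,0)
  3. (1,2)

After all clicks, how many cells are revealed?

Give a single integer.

Click 1 (0,4) count=0: revealed 15 new [(0,0) (0,1) (0,2) (0,3) (0,4) (1,0) (1,1) (1,2) (1,3) (1,4) (2,0) (2,1) (2,2) (2,3) (2,4)] -> total=15
Click 2 (0,0) count=0: revealed 0 new [(none)] -> total=15
Click 3 (1,2) count=0: revealed 0 new [(none)] -> total=15

Answer: 15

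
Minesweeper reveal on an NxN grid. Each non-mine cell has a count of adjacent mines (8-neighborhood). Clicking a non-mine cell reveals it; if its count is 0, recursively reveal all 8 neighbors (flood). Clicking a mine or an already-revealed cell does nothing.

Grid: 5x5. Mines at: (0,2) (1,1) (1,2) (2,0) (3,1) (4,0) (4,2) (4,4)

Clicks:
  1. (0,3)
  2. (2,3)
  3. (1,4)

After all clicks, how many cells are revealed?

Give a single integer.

Answer: 8

Derivation:
Click 1 (0,3) count=2: revealed 1 new [(0,3)] -> total=1
Click 2 (2,3) count=1: revealed 1 new [(2,3)] -> total=2
Click 3 (1,4) count=0: revealed 6 new [(0,4) (1,3) (1,4) (2,4) (3,3) (3,4)] -> total=8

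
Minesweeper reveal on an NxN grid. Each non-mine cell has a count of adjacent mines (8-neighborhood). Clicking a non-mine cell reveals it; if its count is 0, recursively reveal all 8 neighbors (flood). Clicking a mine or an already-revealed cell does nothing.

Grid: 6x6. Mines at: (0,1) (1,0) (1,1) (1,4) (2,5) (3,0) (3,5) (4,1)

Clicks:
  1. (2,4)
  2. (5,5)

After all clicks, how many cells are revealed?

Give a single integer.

Answer: 14

Derivation:
Click 1 (2,4) count=3: revealed 1 new [(2,4)] -> total=1
Click 2 (5,5) count=0: revealed 13 new [(2,2) (2,3) (3,2) (3,3) (3,4) (4,2) (4,3) (4,4) (4,5) (5,2) (5,3) (5,4) (5,5)] -> total=14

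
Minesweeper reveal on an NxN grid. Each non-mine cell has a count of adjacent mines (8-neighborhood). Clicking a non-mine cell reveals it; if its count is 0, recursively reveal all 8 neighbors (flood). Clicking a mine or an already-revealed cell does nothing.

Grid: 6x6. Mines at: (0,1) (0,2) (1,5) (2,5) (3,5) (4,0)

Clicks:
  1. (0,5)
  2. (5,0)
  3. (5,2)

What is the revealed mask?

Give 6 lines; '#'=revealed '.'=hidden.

Answer: .....#
#####.
#####.
#####.
.#####
######

Derivation:
Click 1 (0,5) count=1: revealed 1 new [(0,5)] -> total=1
Click 2 (5,0) count=1: revealed 1 new [(5,0)] -> total=2
Click 3 (5,2) count=0: revealed 25 new [(1,0) (1,1) (1,2) (1,3) (1,4) (2,0) (2,1) (2,2) (2,3) (2,4) (3,0) (3,1) (3,2) (3,3) (3,4) (4,1) (4,2) (4,3) (4,4) (4,5) (5,1) (5,2) (5,3) (5,4) (5,5)] -> total=27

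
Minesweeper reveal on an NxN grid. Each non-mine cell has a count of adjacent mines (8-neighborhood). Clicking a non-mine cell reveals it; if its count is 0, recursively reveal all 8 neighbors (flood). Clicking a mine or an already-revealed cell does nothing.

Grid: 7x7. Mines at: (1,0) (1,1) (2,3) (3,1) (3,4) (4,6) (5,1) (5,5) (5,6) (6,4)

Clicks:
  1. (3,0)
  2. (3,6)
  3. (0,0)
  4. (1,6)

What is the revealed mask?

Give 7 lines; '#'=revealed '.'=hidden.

Answer: #.#####
..#####
....###
#....##
.......
.......
.......

Derivation:
Click 1 (3,0) count=1: revealed 1 new [(3,0)] -> total=1
Click 2 (3,6) count=1: revealed 1 new [(3,6)] -> total=2
Click 3 (0,0) count=2: revealed 1 new [(0,0)] -> total=3
Click 4 (1,6) count=0: revealed 14 new [(0,2) (0,3) (0,4) (0,5) (0,6) (1,2) (1,3) (1,4) (1,5) (1,6) (2,4) (2,5) (2,6) (3,5)] -> total=17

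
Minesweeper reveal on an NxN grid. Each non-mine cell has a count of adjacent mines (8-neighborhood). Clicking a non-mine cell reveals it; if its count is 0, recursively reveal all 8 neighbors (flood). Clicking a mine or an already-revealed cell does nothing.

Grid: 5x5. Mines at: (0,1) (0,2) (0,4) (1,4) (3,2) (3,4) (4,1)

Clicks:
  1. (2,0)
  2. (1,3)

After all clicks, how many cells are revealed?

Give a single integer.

Answer: 7

Derivation:
Click 1 (2,0) count=0: revealed 6 new [(1,0) (1,1) (2,0) (2,1) (3,0) (3,1)] -> total=6
Click 2 (1,3) count=3: revealed 1 new [(1,3)] -> total=7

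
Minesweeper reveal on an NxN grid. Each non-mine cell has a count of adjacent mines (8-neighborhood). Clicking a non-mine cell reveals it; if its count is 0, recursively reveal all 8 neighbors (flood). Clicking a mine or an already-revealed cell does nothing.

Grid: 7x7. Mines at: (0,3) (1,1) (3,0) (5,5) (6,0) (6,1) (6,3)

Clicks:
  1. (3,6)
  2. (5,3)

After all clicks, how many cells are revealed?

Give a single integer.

Answer: 30

Derivation:
Click 1 (3,6) count=0: revealed 30 new [(0,4) (0,5) (0,6) (1,2) (1,3) (1,4) (1,5) (1,6) (2,1) (2,2) (2,3) (2,4) (2,5) (2,6) (3,1) (3,2) (3,3) (3,4) (3,5) (3,6) (4,1) (4,2) (4,3) (4,4) (4,5) (4,6) (5,1) (5,2) (5,3) (5,4)] -> total=30
Click 2 (5,3) count=1: revealed 0 new [(none)] -> total=30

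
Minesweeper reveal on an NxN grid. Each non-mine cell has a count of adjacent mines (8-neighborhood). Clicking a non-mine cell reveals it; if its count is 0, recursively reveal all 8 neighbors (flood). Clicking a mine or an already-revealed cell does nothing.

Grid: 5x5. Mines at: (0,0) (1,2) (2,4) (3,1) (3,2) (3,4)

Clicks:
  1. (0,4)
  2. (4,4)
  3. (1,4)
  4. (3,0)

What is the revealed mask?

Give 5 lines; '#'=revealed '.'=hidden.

Answer: ...##
...##
.....
#....
....#

Derivation:
Click 1 (0,4) count=0: revealed 4 new [(0,3) (0,4) (1,3) (1,4)] -> total=4
Click 2 (4,4) count=1: revealed 1 new [(4,4)] -> total=5
Click 3 (1,4) count=1: revealed 0 new [(none)] -> total=5
Click 4 (3,0) count=1: revealed 1 new [(3,0)] -> total=6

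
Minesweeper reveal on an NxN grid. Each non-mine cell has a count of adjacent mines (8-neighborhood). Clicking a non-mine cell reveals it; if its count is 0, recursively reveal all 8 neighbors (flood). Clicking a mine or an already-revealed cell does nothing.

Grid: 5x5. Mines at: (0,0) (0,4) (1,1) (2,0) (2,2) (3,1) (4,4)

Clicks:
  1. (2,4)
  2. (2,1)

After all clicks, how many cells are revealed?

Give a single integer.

Click 1 (2,4) count=0: revealed 6 new [(1,3) (1,4) (2,3) (2,4) (3,3) (3,4)] -> total=6
Click 2 (2,1) count=4: revealed 1 new [(2,1)] -> total=7

Answer: 7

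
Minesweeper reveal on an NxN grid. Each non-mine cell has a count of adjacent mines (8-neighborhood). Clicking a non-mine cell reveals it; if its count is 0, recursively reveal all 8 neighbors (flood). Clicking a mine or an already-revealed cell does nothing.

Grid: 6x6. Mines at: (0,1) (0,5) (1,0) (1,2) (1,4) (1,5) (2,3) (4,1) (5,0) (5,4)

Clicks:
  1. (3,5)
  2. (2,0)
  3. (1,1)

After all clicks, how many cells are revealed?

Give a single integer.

Answer: 8

Derivation:
Click 1 (3,5) count=0: revealed 6 new [(2,4) (2,5) (3,4) (3,5) (4,4) (4,5)] -> total=6
Click 2 (2,0) count=1: revealed 1 new [(2,0)] -> total=7
Click 3 (1,1) count=3: revealed 1 new [(1,1)] -> total=8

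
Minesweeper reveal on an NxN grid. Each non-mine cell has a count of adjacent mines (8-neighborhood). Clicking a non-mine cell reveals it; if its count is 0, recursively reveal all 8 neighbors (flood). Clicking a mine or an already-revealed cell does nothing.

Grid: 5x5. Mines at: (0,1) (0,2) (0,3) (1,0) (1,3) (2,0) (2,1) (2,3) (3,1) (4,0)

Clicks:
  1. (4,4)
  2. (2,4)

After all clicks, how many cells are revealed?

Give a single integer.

Click 1 (4,4) count=0: revealed 6 new [(3,2) (3,3) (3,4) (4,2) (4,3) (4,4)] -> total=6
Click 2 (2,4) count=2: revealed 1 new [(2,4)] -> total=7

Answer: 7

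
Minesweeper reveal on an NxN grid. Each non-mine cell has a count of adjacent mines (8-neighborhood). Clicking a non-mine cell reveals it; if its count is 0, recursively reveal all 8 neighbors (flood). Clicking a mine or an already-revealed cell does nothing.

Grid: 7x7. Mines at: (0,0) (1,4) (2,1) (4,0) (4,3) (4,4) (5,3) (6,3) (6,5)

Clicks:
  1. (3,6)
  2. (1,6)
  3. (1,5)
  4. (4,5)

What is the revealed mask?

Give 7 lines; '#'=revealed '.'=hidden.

Answer: .....##
.....##
.....##
.....##
.....##
.....##
.......

Derivation:
Click 1 (3,6) count=0: revealed 12 new [(0,5) (0,6) (1,5) (1,6) (2,5) (2,6) (3,5) (3,6) (4,5) (4,6) (5,5) (5,6)] -> total=12
Click 2 (1,6) count=0: revealed 0 new [(none)] -> total=12
Click 3 (1,5) count=1: revealed 0 new [(none)] -> total=12
Click 4 (4,5) count=1: revealed 0 new [(none)] -> total=12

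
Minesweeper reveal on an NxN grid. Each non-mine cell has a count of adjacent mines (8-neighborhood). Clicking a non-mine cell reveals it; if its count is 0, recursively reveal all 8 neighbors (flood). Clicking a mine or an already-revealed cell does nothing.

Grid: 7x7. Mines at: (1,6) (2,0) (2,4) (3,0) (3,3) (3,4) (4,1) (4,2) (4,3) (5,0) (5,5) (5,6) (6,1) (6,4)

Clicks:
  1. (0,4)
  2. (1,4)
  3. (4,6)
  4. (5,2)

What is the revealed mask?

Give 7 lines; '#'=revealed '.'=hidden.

Answer: ######.
######.
.###...
.......
......#
..#....
.......

Derivation:
Click 1 (0,4) count=0: revealed 15 new [(0,0) (0,1) (0,2) (0,3) (0,4) (0,5) (1,0) (1,1) (1,2) (1,3) (1,4) (1,5) (2,1) (2,2) (2,3)] -> total=15
Click 2 (1,4) count=1: revealed 0 new [(none)] -> total=15
Click 3 (4,6) count=2: revealed 1 new [(4,6)] -> total=16
Click 4 (5,2) count=4: revealed 1 new [(5,2)] -> total=17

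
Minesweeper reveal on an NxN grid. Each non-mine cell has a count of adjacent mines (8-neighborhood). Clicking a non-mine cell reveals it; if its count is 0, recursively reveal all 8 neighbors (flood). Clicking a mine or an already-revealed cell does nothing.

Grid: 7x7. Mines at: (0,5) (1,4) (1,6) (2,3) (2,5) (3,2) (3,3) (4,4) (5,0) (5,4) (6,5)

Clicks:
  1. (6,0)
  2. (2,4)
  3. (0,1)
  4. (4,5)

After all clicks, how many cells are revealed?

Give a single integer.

Answer: 18

Derivation:
Click 1 (6,0) count=1: revealed 1 new [(6,0)] -> total=1
Click 2 (2,4) count=4: revealed 1 new [(2,4)] -> total=2
Click 3 (0,1) count=0: revealed 15 new [(0,0) (0,1) (0,2) (0,3) (1,0) (1,1) (1,2) (1,3) (2,0) (2,1) (2,2) (3,0) (3,1) (4,0) (4,1)] -> total=17
Click 4 (4,5) count=2: revealed 1 new [(4,5)] -> total=18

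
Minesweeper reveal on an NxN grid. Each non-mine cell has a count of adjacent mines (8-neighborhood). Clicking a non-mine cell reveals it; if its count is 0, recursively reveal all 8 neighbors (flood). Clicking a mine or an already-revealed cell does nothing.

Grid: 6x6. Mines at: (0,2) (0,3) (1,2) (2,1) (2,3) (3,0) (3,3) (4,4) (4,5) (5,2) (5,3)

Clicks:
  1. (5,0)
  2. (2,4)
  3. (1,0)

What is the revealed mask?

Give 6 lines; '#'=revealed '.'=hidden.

Click 1 (5,0) count=0: revealed 4 new [(4,0) (4,1) (5,0) (5,1)] -> total=4
Click 2 (2,4) count=2: revealed 1 new [(2,4)] -> total=5
Click 3 (1,0) count=1: revealed 1 new [(1,0)] -> total=6

Answer: ......
#.....
....#.
......
##....
##....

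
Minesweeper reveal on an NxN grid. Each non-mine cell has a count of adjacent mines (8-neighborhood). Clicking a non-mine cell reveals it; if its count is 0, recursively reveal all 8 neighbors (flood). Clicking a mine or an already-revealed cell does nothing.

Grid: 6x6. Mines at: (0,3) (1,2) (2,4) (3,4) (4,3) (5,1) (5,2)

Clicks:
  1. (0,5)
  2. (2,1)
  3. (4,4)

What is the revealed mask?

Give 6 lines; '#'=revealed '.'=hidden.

Click 1 (0,5) count=0: revealed 4 new [(0,4) (0,5) (1,4) (1,5)] -> total=4
Click 2 (2,1) count=1: revealed 1 new [(2,1)] -> total=5
Click 3 (4,4) count=2: revealed 1 new [(4,4)] -> total=6

Answer: ....##
....##
.#....
......
....#.
......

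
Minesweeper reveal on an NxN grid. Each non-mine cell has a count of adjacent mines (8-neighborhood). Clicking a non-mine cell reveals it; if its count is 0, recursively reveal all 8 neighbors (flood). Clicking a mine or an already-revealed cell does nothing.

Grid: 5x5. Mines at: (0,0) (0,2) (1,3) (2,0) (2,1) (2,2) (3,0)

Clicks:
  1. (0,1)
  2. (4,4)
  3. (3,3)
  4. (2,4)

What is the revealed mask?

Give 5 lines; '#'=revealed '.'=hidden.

Click 1 (0,1) count=2: revealed 1 new [(0,1)] -> total=1
Click 2 (4,4) count=0: revealed 10 new [(2,3) (2,4) (3,1) (3,2) (3,3) (3,4) (4,1) (4,2) (4,3) (4,4)] -> total=11
Click 3 (3,3) count=1: revealed 0 new [(none)] -> total=11
Click 4 (2,4) count=1: revealed 0 new [(none)] -> total=11

Answer: .#...
.....
...##
.####
.####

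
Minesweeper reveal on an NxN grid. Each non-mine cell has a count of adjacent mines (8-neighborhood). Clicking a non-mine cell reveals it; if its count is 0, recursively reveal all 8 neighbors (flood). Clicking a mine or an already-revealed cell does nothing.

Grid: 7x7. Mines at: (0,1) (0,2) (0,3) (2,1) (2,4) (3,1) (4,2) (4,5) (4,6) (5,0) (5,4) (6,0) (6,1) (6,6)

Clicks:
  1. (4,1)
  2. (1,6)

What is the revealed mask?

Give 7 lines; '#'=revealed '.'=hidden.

Answer: ....###
....###
.....##
.....##
.#.....
.......
.......

Derivation:
Click 1 (4,1) count=3: revealed 1 new [(4,1)] -> total=1
Click 2 (1,6) count=0: revealed 10 new [(0,4) (0,5) (0,6) (1,4) (1,5) (1,6) (2,5) (2,6) (3,5) (3,6)] -> total=11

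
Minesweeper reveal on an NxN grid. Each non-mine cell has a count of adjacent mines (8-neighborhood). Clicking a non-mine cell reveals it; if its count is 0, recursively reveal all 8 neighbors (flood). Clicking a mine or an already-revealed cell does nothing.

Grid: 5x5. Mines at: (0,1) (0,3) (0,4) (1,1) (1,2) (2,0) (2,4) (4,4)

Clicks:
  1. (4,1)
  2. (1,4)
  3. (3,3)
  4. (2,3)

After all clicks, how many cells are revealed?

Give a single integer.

Click 1 (4,1) count=0: revealed 11 new [(2,1) (2,2) (2,3) (3,0) (3,1) (3,2) (3,3) (4,0) (4,1) (4,2) (4,3)] -> total=11
Click 2 (1,4) count=3: revealed 1 new [(1,4)] -> total=12
Click 3 (3,3) count=2: revealed 0 new [(none)] -> total=12
Click 4 (2,3) count=2: revealed 0 new [(none)] -> total=12

Answer: 12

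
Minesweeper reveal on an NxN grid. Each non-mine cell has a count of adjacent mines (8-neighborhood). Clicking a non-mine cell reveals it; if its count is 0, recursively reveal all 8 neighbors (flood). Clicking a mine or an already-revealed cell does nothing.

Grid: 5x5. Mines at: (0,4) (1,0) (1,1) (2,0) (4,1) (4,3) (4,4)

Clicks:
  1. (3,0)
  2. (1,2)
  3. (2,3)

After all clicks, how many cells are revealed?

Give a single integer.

Click 1 (3,0) count=2: revealed 1 new [(3,0)] -> total=1
Click 2 (1,2) count=1: revealed 1 new [(1,2)] -> total=2
Click 3 (2,3) count=0: revealed 8 new [(1,3) (1,4) (2,2) (2,3) (2,4) (3,2) (3,3) (3,4)] -> total=10

Answer: 10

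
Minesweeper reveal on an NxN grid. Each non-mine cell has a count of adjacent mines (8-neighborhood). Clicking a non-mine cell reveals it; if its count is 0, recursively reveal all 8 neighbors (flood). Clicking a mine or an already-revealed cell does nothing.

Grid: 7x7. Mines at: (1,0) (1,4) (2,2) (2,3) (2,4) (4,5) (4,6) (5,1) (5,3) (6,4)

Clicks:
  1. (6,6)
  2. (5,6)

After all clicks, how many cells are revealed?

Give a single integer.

Answer: 4

Derivation:
Click 1 (6,6) count=0: revealed 4 new [(5,5) (5,6) (6,5) (6,6)] -> total=4
Click 2 (5,6) count=2: revealed 0 new [(none)] -> total=4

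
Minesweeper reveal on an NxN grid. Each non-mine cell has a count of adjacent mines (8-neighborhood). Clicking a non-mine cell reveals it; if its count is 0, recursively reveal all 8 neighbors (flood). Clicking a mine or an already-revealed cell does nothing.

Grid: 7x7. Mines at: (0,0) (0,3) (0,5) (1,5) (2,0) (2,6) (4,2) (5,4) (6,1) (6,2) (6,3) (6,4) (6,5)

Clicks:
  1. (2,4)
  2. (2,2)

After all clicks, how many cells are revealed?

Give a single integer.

Answer: 17

Derivation:
Click 1 (2,4) count=1: revealed 1 new [(2,4)] -> total=1
Click 2 (2,2) count=0: revealed 16 new [(1,1) (1,2) (1,3) (1,4) (2,1) (2,2) (2,3) (2,5) (3,1) (3,2) (3,3) (3,4) (3,5) (4,3) (4,4) (4,5)] -> total=17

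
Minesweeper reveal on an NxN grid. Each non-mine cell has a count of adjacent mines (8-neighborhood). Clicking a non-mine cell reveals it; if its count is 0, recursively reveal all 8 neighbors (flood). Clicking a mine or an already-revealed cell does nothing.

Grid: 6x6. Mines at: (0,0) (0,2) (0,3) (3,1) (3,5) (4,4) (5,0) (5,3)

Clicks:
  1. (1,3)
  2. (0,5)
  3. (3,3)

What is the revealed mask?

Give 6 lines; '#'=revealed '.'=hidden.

Answer: ....##
...###
....##
...#..
......
......

Derivation:
Click 1 (1,3) count=2: revealed 1 new [(1,3)] -> total=1
Click 2 (0,5) count=0: revealed 6 new [(0,4) (0,5) (1,4) (1,5) (2,4) (2,5)] -> total=7
Click 3 (3,3) count=1: revealed 1 new [(3,3)] -> total=8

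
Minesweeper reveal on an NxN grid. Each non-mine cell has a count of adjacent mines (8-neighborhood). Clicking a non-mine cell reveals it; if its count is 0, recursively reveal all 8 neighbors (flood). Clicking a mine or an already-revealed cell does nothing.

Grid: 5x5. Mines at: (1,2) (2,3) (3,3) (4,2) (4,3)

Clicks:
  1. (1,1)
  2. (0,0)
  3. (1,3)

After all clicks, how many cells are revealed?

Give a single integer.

Click 1 (1,1) count=1: revealed 1 new [(1,1)] -> total=1
Click 2 (0,0) count=0: revealed 9 new [(0,0) (0,1) (1,0) (2,0) (2,1) (3,0) (3,1) (4,0) (4,1)] -> total=10
Click 3 (1,3) count=2: revealed 1 new [(1,3)] -> total=11

Answer: 11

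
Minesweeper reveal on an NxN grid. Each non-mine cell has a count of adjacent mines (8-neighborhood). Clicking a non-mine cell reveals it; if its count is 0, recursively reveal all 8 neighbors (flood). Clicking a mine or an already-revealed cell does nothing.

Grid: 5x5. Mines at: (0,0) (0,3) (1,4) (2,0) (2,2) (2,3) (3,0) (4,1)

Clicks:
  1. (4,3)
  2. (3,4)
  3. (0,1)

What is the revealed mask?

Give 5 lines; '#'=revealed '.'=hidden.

Click 1 (4,3) count=0: revealed 6 new [(3,2) (3,3) (3,4) (4,2) (4,3) (4,4)] -> total=6
Click 2 (3,4) count=1: revealed 0 new [(none)] -> total=6
Click 3 (0,1) count=1: revealed 1 new [(0,1)] -> total=7

Answer: .#...
.....
.....
..###
..###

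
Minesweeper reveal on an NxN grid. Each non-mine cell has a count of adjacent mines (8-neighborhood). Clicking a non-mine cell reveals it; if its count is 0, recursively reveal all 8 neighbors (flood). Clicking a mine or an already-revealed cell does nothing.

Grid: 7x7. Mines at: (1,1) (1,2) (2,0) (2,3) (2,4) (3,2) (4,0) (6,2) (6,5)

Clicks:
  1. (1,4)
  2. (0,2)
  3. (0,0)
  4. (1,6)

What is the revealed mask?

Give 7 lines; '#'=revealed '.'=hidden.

Answer: #.#####
...####
.....##
...####
...####
...####
.......

Derivation:
Click 1 (1,4) count=2: revealed 1 new [(1,4)] -> total=1
Click 2 (0,2) count=2: revealed 1 new [(0,2)] -> total=2
Click 3 (0,0) count=1: revealed 1 new [(0,0)] -> total=3
Click 4 (1,6) count=0: revealed 21 new [(0,3) (0,4) (0,5) (0,6) (1,3) (1,5) (1,6) (2,5) (2,6) (3,3) (3,4) (3,5) (3,6) (4,3) (4,4) (4,5) (4,6) (5,3) (5,4) (5,5) (5,6)] -> total=24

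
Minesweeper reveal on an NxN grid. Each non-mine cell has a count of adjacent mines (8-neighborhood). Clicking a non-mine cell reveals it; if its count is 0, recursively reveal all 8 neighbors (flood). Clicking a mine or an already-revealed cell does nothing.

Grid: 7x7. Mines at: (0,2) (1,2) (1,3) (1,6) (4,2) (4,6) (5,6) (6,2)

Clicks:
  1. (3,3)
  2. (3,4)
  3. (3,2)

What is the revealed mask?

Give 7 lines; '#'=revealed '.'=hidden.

Click 1 (3,3) count=1: revealed 1 new [(3,3)] -> total=1
Click 2 (3,4) count=0: revealed 14 new [(2,3) (2,4) (2,5) (3,4) (3,5) (4,3) (4,4) (4,5) (5,3) (5,4) (5,5) (6,3) (6,4) (6,5)] -> total=15
Click 3 (3,2) count=1: revealed 1 new [(3,2)] -> total=16

Answer: .......
.......
...###.
..####.
...###.
...###.
...###.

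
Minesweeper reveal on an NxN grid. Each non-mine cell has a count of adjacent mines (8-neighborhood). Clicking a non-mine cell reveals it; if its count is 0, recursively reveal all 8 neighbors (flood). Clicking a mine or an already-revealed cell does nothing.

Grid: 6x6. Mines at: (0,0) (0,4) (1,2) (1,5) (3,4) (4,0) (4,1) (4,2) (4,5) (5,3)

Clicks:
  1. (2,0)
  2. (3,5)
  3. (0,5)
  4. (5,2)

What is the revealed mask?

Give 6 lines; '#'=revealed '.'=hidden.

Answer: .....#
##....
##....
##...#
......
..#...

Derivation:
Click 1 (2,0) count=0: revealed 6 new [(1,0) (1,1) (2,0) (2,1) (3,0) (3,1)] -> total=6
Click 2 (3,5) count=2: revealed 1 new [(3,5)] -> total=7
Click 3 (0,5) count=2: revealed 1 new [(0,5)] -> total=8
Click 4 (5,2) count=3: revealed 1 new [(5,2)] -> total=9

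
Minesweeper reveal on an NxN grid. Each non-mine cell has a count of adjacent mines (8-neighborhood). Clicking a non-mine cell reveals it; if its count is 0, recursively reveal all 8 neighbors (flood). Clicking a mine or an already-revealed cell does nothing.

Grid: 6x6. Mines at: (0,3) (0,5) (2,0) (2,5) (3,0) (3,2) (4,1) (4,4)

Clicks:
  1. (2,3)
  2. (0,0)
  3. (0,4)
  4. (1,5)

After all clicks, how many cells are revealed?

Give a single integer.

Click 1 (2,3) count=1: revealed 1 new [(2,3)] -> total=1
Click 2 (0,0) count=0: revealed 6 new [(0,0) (0,1) (0,2) (1,0) (1,1) (1,2)] -> total=7
Click 3 (0,4) count=2: revealed 1 new [(0,4)] -> total=8
Click 4 (1,5) count=2: revealed 1 new [(1,5)] -> total=9

Answer: 9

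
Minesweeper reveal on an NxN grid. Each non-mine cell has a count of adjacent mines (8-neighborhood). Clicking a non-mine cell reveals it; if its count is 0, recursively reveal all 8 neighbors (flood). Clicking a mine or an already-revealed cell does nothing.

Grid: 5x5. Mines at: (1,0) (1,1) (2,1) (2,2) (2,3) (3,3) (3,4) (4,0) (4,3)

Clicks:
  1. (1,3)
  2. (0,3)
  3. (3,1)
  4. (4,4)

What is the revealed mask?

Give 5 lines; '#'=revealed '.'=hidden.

Click 1 (1,3) count=2: revealed 1 new [(1,3)] -> total=1
Click 2 (0,3) count=0: revealed 5 new [(0,2) (0,3) (0,4) (1,2) (1,4)] -> total=6
Click 3 (3,1) count=3: revealed 1 new [(3,1)] -> total=7
Click 4 (4,4) count=3: revealed 1 new [(4,4)] -> total=8

Answer: ..###
..###
.....
.#...
....#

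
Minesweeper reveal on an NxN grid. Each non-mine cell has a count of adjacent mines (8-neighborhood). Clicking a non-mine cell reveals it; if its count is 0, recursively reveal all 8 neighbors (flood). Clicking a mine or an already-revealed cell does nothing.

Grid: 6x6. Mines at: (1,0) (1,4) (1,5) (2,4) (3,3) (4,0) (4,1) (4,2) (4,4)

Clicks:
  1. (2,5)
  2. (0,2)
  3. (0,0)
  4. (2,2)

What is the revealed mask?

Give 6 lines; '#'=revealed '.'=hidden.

Click 1 (2,5) count=3: revealed 1 new [(2,5)] -> total=1
Click 2 (0,2) count=0: revealed 9 new [(0,1) (0,2) (0,3) (1,1) (1,2) (1,3) (2,1) (2,2) (2,3)] -> total=10
Click 3 (0,0) count=1: revealed 1 new [(0,0)] -> total=11
Click 4 (2,2) count=1: revealed 0 new [(none)] -> total=11

Answer: ####..
.###..
.###.#
......
......
......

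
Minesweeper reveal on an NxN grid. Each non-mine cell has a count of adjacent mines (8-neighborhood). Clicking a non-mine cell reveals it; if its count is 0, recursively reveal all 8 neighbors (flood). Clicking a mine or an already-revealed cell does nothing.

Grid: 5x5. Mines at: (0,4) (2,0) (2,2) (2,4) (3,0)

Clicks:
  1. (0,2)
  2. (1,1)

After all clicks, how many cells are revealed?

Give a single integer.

Answer: 8

Derivation:
Click 1 (0,2) count=0: revealed 8 new [(0,0) (0,1) (0,2) (0,3) (1,0) (1,1) (1,2) (1,3)] -> total=8
Click 2 (1,1) count=2: revealed 0 new [(none)] -> total=8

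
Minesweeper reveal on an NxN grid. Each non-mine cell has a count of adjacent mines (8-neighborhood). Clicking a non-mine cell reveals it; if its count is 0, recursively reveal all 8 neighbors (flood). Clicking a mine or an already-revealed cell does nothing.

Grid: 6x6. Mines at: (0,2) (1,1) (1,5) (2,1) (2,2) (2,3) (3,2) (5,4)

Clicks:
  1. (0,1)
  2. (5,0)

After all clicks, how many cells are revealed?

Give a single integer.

Click 1 (0,1) count=2: revealed 1 new [(0,1)] -> total=1
Click 2 (5,0) count=0: revealed 10 new [(3,0) (3,1) (4,0) (4,1) (4,2) (4,3) (5,0) (5,1) (5,2) (5,3)] -> total=11

Answer: 11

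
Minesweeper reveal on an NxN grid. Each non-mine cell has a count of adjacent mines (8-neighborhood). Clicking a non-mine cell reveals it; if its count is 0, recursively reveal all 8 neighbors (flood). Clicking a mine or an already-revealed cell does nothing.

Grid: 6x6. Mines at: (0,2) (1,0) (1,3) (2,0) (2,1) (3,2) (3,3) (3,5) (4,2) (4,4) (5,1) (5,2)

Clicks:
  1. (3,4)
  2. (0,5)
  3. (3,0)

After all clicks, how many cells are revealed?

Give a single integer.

Answer: 8

Derivation:
Click 1 (3,4) count=3: revealed 1 new [(3,4)] -> total=1
Click 2 (0,5) count=0: revealed 6 new [(0,4) (0,5) (1,4) (1,5) (2,4) (2,5)] -> total=7
Click 3 (3,0) count=2: revealed 1 new [(3,0)] -> total=8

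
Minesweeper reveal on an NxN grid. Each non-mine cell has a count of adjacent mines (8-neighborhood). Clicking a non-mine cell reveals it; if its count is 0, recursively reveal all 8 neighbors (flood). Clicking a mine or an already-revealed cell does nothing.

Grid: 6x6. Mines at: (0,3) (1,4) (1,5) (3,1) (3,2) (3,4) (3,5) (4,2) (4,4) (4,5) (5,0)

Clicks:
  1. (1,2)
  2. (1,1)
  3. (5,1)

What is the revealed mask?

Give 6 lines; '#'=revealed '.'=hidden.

Answer: ###...
###...
###...
......
......
.#....

Derivation:
Click 1 (1,2) count=1: revealed 1 new [(1,2)] -> total=1
Click 2 (1,1) count=0: revealed 8 new [(0,0) (0,1) (0,2) (1,0) (1,1) (2,0) (2,1) (2,2)] -> total=9
Click 3 (5,1) count=2: revealed 1 new [(5,1)] -> total=10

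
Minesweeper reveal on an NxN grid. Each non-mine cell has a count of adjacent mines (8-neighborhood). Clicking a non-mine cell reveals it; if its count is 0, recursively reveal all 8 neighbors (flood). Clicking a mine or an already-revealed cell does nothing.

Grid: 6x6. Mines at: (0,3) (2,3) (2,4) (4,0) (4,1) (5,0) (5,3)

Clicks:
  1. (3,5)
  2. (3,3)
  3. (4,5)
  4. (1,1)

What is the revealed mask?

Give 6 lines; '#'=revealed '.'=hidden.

Click 1 (3,5) count=1: revealed 1 new [(3,5)] -> total=1
Click 2 (3,3) count=2: revealed 1 new [(3,3)] -> total=2
Click 3 (4,5) count=0: revealed 5 new [(3,4) (4,4) (4,5) (5,4) (5,5)] -> total=7
Click 4 (1,1) count=0: revealed 12 new [(0,0) (0,1) (0,2) (1,0) (1,1) (1,2) (2,0) (2,1) (2,2) (3,0) (3,1) (3,2)] -> total=19

Answer: ###...
###...
###...
######
....##
....##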